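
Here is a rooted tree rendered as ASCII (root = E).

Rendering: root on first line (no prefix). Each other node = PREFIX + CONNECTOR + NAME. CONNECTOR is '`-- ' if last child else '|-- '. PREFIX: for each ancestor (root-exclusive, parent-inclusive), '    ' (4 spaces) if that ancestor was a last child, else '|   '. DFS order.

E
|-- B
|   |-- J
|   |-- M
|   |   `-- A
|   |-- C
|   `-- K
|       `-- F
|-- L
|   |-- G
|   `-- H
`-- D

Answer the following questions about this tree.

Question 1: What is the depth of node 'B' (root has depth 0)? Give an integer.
Path from root to B: E -> B
Depth = number of edges = 1

Answer: 1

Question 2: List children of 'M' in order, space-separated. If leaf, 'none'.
Node M's children (from adjacency): A

Answer: A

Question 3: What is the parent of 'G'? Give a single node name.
Scan adjacency: G appears as child of L

Answer: L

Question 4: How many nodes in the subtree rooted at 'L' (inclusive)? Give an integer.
Answer: 3

Derivation:
Subtree rooted at L contains: G, H, L
Count = 3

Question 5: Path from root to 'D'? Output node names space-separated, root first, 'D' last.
Answer: E D

Derivation:
Walk down from root: E -> D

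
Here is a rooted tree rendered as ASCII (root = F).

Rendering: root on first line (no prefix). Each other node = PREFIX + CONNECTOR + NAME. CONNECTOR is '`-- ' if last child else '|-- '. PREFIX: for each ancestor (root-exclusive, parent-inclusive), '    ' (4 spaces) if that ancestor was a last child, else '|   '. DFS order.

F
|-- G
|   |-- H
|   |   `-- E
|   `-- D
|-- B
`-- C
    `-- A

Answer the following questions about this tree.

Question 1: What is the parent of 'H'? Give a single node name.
Answer: G

Derivation:
Scan adjacency: H appears as child of G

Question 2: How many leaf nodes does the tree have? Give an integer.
Answer: 4

Derivation:
Leaves (nodes with no children): A, B, D, E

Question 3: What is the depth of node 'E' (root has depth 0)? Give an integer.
Path from root to E: F -> G -> H -> E
Depth = number of edges = 3

Answer: 3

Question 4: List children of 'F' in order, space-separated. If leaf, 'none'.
Node F's children (from adjacency): G, B, C

Answer: G B C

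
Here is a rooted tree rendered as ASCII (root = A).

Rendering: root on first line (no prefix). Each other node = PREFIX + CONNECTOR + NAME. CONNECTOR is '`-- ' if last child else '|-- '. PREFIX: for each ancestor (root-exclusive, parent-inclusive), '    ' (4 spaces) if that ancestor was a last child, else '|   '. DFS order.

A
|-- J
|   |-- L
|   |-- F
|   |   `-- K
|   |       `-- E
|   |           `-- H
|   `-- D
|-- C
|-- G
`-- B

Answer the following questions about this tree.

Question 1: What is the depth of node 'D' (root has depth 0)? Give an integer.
Answer: 2

Derivation:
Path from root to D: A -> J -> D
Depth = number of edges = 2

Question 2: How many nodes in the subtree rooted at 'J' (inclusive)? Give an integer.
Answer: 7

Derivation:
Subtree rooted at J contains: D, E, F, H, J, K, L
Count = 7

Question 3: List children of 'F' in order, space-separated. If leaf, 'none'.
Answer: K

Derivation:
Node F's children (from adjacency): K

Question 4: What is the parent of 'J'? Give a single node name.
Scan adjacency: J appears as child of A

Answer: A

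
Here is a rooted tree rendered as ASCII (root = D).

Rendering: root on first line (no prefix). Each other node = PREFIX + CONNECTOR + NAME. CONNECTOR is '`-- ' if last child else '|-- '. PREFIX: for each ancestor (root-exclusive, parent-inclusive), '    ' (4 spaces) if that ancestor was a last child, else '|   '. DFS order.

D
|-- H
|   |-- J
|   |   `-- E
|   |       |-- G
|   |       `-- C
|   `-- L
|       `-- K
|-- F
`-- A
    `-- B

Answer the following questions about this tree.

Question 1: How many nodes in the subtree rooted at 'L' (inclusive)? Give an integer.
Subtree rooted at L contains: K, L
Count = 2

Answer: 2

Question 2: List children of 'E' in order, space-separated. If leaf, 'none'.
Node E's children (from adjacency): G, C

Answer: G C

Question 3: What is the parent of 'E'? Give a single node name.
Scan adjacency: E appears as child of J

Answer: J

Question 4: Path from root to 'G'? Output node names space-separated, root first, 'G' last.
Walk down from root: D -> H -> J -> E -> G

Answer: D H J E G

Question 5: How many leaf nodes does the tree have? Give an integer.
Leaves (nodes with no children): B, C, F, G, K

Answer: 5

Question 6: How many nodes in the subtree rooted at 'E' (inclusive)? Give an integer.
Subtree rooted at E contains: C, E, G
Count = 3

Answer: 3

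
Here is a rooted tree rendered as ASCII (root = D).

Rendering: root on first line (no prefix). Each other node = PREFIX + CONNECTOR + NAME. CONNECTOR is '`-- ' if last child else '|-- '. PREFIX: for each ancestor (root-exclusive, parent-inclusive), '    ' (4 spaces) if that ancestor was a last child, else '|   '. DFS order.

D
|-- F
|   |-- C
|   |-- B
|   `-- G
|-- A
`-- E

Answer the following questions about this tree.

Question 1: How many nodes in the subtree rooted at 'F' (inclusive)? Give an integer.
Answer: 4

Derivation:
Subtree rooted at F contains: B, C, F, G
Count = 4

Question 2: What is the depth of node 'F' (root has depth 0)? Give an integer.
Path from root to F: D -> F
Depth = number of edges = 1

Answer: 1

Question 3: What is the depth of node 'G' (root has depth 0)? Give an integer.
Path from root to G: D -> F -> G
Depth = number of edges = 2

Answer: 2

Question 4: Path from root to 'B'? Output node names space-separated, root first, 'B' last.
Walk down from root: D -> F -> B

Answer: D F B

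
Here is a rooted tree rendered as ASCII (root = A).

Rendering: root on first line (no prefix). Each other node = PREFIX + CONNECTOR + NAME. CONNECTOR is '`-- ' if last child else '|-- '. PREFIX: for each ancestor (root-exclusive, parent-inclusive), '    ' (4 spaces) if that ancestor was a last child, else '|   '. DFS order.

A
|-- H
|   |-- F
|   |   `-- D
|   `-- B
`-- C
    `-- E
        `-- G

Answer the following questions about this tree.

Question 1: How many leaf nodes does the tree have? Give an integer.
Answer: 3

Derivation:
Leaves (nodes with no children): B, D, G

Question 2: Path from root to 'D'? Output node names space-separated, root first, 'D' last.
Answer: A H F D

Derivation:
Walk down from root: A -> H -> F -> D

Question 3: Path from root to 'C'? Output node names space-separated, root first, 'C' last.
Walk down from root: A -> C

Answer: A C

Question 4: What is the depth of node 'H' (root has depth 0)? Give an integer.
Path from root to H: A -> H
Depth = number of edges = 1

Answer: 1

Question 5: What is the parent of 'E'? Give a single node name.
Scan adjacency: E appears as child of C

Answer: C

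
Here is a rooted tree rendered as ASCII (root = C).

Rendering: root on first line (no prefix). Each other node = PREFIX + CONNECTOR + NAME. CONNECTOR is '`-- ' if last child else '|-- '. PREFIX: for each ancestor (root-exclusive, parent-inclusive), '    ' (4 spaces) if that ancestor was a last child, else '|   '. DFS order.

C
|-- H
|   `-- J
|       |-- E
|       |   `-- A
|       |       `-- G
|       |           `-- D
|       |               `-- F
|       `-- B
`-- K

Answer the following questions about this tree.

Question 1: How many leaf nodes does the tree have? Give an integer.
Leaves (nodes with no children): B, F, K

Answer: 3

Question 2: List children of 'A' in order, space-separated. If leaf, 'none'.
Node A's children (from adjacency): G

Answer: G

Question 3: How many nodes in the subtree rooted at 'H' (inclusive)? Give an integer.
Subtree rooted at H contains: A, B, D, E, F, G, H, J
Count = 8

Answer: 8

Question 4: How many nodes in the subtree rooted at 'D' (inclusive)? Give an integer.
Subtree rooted at D contains: D, F
Count = 2

Answer: 2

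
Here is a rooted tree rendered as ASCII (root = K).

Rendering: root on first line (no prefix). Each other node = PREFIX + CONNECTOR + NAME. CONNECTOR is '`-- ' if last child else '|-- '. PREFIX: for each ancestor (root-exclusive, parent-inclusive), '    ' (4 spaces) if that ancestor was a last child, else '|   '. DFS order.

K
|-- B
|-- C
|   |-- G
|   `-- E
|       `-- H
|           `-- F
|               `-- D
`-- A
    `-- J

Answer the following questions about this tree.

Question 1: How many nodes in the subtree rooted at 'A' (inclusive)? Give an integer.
Answer: 2

Derivation:
Subtree rooted at A contains: A, J
Count = 2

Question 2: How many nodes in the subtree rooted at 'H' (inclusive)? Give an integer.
Subtree rooted at H contains: D, F, H
Count = 3

Answer: 3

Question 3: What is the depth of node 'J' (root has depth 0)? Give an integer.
Answer: 2

Derivation:
Path from root to J: K -> A -> J
Depth = number of edges = 2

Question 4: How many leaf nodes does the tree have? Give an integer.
Answer: 4

Derivation:
Leaves (nodes with no children): B, D, G, J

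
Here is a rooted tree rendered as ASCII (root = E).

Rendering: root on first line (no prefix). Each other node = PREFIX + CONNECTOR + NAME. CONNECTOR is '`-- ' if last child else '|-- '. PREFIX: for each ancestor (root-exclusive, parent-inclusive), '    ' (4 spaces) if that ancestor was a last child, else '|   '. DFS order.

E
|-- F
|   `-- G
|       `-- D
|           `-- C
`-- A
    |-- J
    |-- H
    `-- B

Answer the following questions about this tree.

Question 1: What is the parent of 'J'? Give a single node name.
Scan adjacency: J appears as child of A

Answer: A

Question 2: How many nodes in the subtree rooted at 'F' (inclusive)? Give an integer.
Answer: 4

Derivation:
Subtree rooted at F contains: C, D, F, G
Count = 4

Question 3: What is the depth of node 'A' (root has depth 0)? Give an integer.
Path from root to A: E -> A
Depth = number of edges = 1

Answer: 1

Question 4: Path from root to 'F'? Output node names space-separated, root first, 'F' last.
Answer: E F

Derivation:
Walk down from root: E -> F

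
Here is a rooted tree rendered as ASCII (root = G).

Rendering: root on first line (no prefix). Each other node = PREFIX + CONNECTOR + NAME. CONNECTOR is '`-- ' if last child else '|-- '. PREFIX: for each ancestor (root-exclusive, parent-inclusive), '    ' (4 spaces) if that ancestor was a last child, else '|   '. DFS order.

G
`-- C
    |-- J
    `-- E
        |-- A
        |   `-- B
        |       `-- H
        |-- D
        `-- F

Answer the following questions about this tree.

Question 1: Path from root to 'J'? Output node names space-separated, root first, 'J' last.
Answer: G C J

Derivation:
Walk down from root: G -> C -> J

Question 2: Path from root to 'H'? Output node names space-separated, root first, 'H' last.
Answer: G C E A B H

Derivation:
Walk down from root: G -> C -> E -> A -> B -> H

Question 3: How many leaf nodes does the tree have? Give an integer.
Answer: 4

Derivation:
Leaves (nodes with no children): D, F, H, J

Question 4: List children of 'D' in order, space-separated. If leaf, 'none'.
Answer: none

Derivation:
Node D's children (from adjacency): (leaf)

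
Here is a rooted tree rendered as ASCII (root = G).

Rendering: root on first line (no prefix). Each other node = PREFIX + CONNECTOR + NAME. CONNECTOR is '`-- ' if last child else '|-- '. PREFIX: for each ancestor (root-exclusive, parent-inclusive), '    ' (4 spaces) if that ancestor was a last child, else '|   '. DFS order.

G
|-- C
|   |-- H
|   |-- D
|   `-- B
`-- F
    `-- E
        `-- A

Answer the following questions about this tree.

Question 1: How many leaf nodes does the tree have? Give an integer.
Answer: 4

Derivation:
Leaves (nodes with no children): A, B, D, H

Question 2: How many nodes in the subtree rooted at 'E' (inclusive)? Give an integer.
Subtree rooted at E contains: A, E
Count = 2

Answer: 2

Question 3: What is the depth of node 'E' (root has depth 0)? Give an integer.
Answer: 2

Derivation:
Path from root to E: G -> F -> E
Depth = number of edges = 2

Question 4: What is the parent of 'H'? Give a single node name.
Answer: C

Derivation:
Scan adjacency: H appears as child of C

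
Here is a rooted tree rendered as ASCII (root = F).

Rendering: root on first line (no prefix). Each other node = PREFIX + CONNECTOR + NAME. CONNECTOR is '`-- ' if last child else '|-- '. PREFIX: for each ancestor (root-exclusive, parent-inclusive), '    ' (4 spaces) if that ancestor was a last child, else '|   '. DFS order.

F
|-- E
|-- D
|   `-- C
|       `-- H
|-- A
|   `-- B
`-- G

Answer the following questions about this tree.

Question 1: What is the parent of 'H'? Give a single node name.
Answer: C

Derivation:
Scan adjacency: H appears as child of C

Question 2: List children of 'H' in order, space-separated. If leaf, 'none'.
Answer: none

Derivation:
Node H's children (from adjacency): (leaf)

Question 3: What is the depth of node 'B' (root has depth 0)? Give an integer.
Answer: 2

Derivation:
Path from root to B: F -> A -> B
Depth = number of edges = 2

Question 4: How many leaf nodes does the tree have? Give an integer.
Answer: 4

Derivation:
Leaves (nodes with no children): B, E, G, H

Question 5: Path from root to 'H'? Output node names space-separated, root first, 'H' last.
Answer: F D C H

Derivation:
Walk down from root: F -> D -> C -> H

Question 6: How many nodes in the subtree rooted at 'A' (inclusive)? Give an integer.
Answer: 2

Derivation:
Subtree rooted at A contains: A, B
Count = 2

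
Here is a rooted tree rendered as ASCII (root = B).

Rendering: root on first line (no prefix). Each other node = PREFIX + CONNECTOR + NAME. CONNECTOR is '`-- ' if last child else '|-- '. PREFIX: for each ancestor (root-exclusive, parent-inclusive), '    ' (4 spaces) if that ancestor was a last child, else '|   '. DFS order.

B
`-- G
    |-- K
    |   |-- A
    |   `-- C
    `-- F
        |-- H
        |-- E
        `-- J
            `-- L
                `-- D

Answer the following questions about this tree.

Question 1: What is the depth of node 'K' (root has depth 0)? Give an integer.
Path from root to K: B -> G -> K
Depth = number of edges = 2

Answer: 2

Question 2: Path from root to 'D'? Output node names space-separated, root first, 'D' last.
Walk down from root: B -> G -> F -> J -> L -> D

Answer: B G F J L D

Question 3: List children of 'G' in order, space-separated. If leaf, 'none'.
Answer: K F

Derivation:
Node G's children (from adjacency): K, F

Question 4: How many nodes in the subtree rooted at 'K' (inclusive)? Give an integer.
Answer: 3

Derivation:
Subtree rooted at K contains: A, C, K
Count = 3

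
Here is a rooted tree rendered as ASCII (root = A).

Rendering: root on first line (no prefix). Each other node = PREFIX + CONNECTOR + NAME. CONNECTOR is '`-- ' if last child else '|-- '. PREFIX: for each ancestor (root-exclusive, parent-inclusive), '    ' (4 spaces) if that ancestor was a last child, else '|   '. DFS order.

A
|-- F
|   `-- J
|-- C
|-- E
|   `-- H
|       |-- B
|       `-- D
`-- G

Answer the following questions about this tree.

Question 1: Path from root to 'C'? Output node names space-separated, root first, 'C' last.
Walk down from root: A -> C

Answer: A C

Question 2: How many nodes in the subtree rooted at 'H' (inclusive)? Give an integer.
Subtree rooted at H contains: B, D, H
Count = 3

Answer: 3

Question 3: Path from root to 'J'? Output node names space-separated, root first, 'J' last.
Walk down from root: A -> F -> J

Answer: A F J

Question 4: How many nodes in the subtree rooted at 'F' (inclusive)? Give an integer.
Subtree rooted at F contains: F, J
Count = 2

Answer: 2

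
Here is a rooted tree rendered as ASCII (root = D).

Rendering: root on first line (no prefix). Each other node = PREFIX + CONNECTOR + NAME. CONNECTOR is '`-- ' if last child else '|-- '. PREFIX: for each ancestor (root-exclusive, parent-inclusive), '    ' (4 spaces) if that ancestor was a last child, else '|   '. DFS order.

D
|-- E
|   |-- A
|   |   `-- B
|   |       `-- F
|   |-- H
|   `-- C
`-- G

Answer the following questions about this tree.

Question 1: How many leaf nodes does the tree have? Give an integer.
Leaves (nodes with no children): C, F, G, H

Answer: 4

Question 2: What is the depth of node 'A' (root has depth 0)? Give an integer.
Answer: 2

Derivation:
Path from root to A: D -> E -> A
Depth = number of edges = 2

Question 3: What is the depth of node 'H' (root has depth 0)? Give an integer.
Answer: 2

Derivation:
Path from root to H: D -> E -> H
Depth = number of edges = 2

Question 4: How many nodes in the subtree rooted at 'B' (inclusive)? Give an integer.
Answer: 2

Derivation:
Subtree rooted at B contains: B, F
Count = 2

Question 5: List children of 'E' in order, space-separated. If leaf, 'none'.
Node E's children (from adjacency): A, H, C

Answer: A H C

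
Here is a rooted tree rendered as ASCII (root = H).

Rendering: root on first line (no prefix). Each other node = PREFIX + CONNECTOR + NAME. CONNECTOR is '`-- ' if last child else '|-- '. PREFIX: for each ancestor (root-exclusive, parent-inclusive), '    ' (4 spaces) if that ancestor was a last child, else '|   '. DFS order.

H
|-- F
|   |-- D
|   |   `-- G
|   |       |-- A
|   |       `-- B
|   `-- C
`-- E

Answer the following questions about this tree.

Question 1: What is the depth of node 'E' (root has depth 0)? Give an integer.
Answer: 1

Derivation:
Path from root to E: H -> E
Depth = number of edges = 1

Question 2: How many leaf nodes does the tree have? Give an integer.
Answer: 4

Derivation:
Leaves (nodes with no children): A, B, C, E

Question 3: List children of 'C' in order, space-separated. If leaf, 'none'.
Answer: none

Derivation:
Node C's children (from adjacency): (leaf)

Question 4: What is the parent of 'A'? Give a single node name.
Scan adjacency: A appears as child of G

Answer: G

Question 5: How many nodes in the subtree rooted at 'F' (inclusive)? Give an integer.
Answer: 6

Derivation:
Subtree rooted at F contains: A, B, C, D, F, G
Count = 6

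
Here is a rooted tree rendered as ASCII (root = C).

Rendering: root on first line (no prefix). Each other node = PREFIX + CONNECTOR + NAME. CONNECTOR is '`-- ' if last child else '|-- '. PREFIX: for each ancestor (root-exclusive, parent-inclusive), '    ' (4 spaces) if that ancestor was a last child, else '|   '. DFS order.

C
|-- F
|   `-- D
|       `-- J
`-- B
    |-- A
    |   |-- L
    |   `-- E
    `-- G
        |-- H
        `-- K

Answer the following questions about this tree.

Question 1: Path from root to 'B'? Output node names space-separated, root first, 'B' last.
Answer: C B

Derivation:
Walk down from root: C -> B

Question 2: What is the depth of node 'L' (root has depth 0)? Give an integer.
Answer: 3

Derivation:
Path from root to L: C -> B -> A -> L
Depth = number of edges = 3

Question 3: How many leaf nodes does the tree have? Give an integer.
Leaves (nodes with no children): E, H, J, K, L

Answer: 5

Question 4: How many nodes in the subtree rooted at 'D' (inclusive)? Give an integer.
Subtree rooted at D contains: D, J
Count = 2

Answer: 2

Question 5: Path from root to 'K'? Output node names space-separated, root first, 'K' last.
Answer: C B G K

Derivation:
Walk down from root: C -> B -> G -> K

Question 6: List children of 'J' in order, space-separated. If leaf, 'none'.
Answer: none

Derivation:
Node J's children (from adjacency): (leaf)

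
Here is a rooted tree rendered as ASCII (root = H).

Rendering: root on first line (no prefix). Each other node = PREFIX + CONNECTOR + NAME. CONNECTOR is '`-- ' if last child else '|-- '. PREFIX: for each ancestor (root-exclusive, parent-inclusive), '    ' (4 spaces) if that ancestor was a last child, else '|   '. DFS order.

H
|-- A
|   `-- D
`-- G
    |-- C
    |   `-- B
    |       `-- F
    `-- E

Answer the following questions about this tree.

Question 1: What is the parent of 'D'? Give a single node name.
Scan adjacency: D appears as child of A

Answer: A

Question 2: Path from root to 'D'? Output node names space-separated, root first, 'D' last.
Answer: H A D

Derivation:
Walk down from root: H -> A -> D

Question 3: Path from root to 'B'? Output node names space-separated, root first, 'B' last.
Answer: H G C B

Derivation:
Walk down from root: H -> G -> C -> B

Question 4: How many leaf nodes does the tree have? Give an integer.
Leaves (nodes with no children): D, E, F

Answer: 3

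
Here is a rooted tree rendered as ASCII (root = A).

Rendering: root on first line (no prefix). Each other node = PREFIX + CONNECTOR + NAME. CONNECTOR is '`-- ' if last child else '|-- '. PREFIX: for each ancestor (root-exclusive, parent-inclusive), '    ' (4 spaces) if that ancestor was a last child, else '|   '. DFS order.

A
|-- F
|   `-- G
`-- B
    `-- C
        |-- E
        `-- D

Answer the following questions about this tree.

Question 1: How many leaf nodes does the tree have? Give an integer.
Leaves (nodes with no children): D, E, G

Answer: 3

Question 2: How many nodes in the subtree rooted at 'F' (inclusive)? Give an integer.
Answer: 2

Derivation:
Subtree rooted at F contains: F, G
Count = 2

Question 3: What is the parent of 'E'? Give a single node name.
Scan adjacency: E appears as child of C

Answer: C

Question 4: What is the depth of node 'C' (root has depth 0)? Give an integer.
Path from root to C: A -> B -> C
Depth = number of edges = 2

Answer: 2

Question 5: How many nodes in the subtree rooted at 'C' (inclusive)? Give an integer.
Subtree rooted at C contains: C, D, E
Count = 3

Answer: 3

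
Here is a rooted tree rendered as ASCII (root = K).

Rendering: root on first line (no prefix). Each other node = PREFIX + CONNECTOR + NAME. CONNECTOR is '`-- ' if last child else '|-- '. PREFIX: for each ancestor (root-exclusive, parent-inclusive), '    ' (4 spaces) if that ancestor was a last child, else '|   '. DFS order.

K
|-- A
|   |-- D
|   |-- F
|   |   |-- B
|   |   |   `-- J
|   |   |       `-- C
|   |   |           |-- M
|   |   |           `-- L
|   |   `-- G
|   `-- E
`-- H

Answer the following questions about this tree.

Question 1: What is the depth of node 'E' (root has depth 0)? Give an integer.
Path from root to E: K -> A -> E
Depth = number of edges = 2

Answer: 2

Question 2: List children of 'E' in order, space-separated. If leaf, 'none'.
Node E's children (from adjacency): (leaf)

Answer: none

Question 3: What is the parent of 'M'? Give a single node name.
Answer: C

Derivation:
Scan adjacency: M appears as child of C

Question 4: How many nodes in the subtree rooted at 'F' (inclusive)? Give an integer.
Subtree rooted at F contains: B, C, F, G, J, L, M
Count = 7

Answer: 7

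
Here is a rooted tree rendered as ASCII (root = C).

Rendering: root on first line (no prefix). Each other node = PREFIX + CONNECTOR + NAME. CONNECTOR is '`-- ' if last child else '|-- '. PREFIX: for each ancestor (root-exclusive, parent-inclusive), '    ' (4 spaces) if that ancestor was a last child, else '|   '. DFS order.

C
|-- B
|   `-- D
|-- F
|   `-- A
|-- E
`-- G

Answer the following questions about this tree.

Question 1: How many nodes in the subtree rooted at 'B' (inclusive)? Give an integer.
Subtree rooted at B contains: B, D
Count = 2

Answer: 2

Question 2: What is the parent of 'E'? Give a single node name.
Answer: C

Derivation:
Scan adjacency: E appears as child of C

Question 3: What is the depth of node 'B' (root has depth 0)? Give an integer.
Answer: 1

Derivation:
Path from root to B: C -> B
Depth = number of edges = 1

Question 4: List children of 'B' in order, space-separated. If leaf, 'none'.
Answer: D

Derivation:
Node B's children (from adjacency): D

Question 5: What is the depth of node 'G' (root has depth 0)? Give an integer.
Path from root to G: C -> G
Depth = number of edges = 1

Answer: 1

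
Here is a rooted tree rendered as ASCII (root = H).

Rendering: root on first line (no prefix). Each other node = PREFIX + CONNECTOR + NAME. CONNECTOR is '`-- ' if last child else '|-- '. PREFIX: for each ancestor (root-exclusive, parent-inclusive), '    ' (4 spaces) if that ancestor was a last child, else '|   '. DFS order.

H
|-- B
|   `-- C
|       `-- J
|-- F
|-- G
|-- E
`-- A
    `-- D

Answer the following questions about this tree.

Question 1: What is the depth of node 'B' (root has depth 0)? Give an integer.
Answer: 1

Derivation:
Path from root to B: H -> B
Depth = number of edges = 1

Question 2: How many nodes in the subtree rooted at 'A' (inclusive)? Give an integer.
Subtree rooted at A contains: A, D
Count = 2

Answer: 2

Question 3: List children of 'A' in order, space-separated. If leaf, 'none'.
Node A's children (from adjacency): D

Answer: D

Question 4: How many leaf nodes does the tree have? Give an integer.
Leaves (nodes with no children): D, E, F, G, J

Answer: 5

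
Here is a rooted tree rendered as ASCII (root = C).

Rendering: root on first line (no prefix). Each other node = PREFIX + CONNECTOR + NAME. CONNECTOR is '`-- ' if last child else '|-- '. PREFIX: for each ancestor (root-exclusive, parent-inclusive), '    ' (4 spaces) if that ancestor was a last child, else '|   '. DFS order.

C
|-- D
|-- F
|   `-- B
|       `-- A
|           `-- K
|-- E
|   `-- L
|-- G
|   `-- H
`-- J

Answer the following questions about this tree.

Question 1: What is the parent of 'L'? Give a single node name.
Answer: E

Derivation:
Scan adjacency: L appears as child of E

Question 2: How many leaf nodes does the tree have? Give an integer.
Answer: 5

Derivation:
Leaves (nodes with no children): D, H, J, K, L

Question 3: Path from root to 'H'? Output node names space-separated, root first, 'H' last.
Answer: C G H

Derivation:
Walk down from root: C -> G -> H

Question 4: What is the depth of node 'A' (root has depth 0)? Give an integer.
Path from root to A: C -> F -> B -> A
Depth = number of edges = 3

Answer: 3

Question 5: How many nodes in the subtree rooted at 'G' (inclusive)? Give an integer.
Subtree rooted at G contains: G, H
Count = 2

Answer: 2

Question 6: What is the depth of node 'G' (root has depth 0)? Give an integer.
Answer: 1

Derivation:
Path from root to G: C -> G
Depth = number of edges = 1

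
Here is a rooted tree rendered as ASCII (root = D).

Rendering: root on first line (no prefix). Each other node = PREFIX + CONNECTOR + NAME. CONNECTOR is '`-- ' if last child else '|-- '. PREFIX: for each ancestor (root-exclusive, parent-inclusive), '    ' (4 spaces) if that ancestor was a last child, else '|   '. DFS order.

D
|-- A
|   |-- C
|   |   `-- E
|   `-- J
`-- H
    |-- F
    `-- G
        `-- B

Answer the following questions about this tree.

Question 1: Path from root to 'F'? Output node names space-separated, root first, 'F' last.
Answer: D H F

Derivation:
Walk down from root: D -> H -> F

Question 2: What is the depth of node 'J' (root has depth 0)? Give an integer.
Answer: 2

Derivation:
Path from root to J: D -> A -> J
Depth = number of edges = 2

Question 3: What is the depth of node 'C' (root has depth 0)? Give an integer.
Path from root to C: D -> A -> C
Depth = number of edges = 2

Answer: 2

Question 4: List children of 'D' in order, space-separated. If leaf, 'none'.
Node D's children (from adjacency): A, H

Answer: A H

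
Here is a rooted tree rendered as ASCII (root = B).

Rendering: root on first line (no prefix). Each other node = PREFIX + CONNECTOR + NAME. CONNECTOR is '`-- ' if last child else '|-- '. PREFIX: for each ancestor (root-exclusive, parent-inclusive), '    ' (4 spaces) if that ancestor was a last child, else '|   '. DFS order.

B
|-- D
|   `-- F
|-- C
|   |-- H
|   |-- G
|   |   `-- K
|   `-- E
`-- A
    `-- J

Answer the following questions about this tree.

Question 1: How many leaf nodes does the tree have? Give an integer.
Answer: 5

Derivation:
Leaves (nodes with no children): E, F, H, J, K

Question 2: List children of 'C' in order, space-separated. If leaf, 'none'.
Answer: H G E

Derivation:
Node C's children (from adjacency): H, G, E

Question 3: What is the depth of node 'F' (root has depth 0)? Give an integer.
Answer: 2

Derivation:
Path from root to F: B -> D -> F
Depth = number of edges = 2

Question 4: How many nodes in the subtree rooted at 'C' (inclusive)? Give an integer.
Answer: 5

Derivation:
Subtree rooted at C contains: C, E, G, H, K
Count = 5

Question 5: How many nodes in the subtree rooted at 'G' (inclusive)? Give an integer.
Answer: 2

Derivation:
Subtree rooted at G contains: G, K
Count = 2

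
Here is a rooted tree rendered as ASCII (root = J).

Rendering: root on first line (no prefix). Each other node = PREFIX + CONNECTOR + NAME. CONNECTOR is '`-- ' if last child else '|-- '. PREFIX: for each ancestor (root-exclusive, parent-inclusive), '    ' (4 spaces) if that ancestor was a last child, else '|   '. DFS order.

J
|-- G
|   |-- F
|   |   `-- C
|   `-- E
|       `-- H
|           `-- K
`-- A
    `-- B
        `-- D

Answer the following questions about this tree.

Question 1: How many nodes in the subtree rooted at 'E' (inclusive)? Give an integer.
Subtree rooted at E contains: E, H, K
Count = 3

Answer: 3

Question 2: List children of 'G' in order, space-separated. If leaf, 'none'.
Node G's children (from adjacency): F, E

Answer: F E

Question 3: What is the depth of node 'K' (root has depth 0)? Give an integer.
Answer: 4

Derivation:
Path from root to K: J -> G -> E -> H -> K
Depth = number of edges = 4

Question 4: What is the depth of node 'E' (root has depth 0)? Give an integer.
Answer: 2

Derivation:
Path from root to E: J -> G -> E
Depth = number of edges = 2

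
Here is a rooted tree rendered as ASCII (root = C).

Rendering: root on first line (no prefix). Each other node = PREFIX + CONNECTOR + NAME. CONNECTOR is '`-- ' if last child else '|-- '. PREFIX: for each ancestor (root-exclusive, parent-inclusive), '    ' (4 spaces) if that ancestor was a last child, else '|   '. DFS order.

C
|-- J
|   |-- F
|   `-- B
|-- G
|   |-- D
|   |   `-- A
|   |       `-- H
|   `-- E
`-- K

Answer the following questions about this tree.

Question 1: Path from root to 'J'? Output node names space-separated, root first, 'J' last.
Walk down from root: C -> J

Answer: C J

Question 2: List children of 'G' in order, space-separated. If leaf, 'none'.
Answer: D E

Derivation:
Node G's children (from adjacency): D, E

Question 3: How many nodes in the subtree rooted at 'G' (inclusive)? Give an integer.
Subtree rooted at G contains: A, D, E, G, H
Count = 5

Answer: 5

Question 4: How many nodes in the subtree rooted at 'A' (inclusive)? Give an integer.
Subtree rooted at A contains: A, H
Count = 2

Answer: 2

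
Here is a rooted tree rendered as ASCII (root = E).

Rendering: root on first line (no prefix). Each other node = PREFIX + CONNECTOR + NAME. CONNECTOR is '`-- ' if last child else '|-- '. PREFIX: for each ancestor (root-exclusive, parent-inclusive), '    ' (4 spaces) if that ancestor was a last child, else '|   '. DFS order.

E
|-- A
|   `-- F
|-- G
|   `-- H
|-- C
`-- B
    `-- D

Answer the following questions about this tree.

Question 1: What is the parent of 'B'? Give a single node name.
Scan adjacency: B appears as child of E

Answer: E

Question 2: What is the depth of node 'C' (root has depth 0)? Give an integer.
Path from root to C: E -> C
Depth = number of edges = 1

Answer: 1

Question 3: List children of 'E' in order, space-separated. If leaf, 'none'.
Answer: A G C B

Derivation:
Node E's children (from adjacency): A, G, C, B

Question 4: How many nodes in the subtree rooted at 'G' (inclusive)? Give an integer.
Answer: 2

Derivation:
Subtree rooted at G contains: G, H
Count = 2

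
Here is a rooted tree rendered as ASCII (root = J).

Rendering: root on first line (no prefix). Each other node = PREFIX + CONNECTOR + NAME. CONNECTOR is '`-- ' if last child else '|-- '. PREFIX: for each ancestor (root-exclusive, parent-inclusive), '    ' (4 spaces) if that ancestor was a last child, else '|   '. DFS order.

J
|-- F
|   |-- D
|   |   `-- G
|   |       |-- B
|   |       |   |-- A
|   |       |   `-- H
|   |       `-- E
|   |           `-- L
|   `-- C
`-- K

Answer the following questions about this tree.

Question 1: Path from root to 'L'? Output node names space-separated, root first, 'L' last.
Walk down from root: J -> F -> D -> G -> E -> L

Answer: J F D G E L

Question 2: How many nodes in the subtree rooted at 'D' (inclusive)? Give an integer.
Subtree rooted at D contains: A, B, D, E, G, H, L
Count = 7

Answer: 7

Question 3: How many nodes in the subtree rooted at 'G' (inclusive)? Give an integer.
Subtree rooted at G contains: A, B, E, G, H, L
Count = 6

Answer: 6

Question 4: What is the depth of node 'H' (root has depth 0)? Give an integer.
Path from root to H: J -> F -> D -> G -> B -> H
Depth = number of edges = 5

Answer: 5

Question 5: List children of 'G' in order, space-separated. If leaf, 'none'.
Answer: B E

Derivation:
Node G's children (from adjacency): B, E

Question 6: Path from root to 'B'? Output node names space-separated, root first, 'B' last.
Walk down from root: J -> F -> D -> G -> B

Answer: J F D G B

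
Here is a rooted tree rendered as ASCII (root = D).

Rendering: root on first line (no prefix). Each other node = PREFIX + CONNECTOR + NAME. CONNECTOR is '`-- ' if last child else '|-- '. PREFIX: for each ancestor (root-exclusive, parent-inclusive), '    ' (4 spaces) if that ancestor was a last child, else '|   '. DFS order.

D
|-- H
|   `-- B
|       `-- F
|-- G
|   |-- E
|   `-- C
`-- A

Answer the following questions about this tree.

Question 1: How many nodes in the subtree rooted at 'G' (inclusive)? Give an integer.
Subtree rooted at G contains: C, E, G
Count = 3

Answer: 3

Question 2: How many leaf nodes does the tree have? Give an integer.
Leaves (nodes with no children): A, C, E, F

Answer: 4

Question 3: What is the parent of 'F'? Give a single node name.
Answer: B

Derivation:
Scan adjacency: F appears as child of B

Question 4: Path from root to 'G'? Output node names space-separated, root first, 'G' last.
Answer: D G

Derivation:
Walk down from root: D -> G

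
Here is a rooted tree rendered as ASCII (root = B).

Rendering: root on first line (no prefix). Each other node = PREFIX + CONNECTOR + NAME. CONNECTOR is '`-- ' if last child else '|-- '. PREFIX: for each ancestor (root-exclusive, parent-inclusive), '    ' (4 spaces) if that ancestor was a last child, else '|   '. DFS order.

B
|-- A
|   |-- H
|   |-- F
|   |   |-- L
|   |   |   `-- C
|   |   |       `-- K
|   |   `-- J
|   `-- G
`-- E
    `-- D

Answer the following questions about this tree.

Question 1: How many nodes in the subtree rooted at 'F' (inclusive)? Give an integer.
Answer: 5

Derivation:
Subtree rooted at F contains: C, F, J, K, L
Count = 5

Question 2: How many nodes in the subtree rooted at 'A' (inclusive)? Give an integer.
Subtree rooted at A contains: A, C, F, G, H, J, K, L
Count = 8

Answer: 8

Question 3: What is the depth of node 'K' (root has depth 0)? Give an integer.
Path from root to K: B -> A -> F -> L -> C -> K
Depth = number of edges = 5

Answer: 5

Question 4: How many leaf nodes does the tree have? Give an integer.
Leaves (nodes with no children): D, G, H, J, K

Answer: 5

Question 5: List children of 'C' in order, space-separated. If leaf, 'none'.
Node C's children (from adjacency): K

Answer: K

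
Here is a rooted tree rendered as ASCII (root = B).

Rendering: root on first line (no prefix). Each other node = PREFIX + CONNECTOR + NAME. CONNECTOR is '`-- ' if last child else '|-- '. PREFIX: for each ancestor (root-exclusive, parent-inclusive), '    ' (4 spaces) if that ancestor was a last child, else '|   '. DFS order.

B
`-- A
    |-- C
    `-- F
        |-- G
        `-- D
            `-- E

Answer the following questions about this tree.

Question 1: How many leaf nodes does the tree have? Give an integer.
Leaves (nodes with no children): C, E, G

Answer: 3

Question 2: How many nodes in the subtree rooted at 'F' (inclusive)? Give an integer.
Answer: 4

Derivation:
Subtree rooted at F contains: D, E, F, G
Count = 4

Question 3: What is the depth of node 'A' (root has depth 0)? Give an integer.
Path from root to A: B -> A
Depth = number of edges = 1

Answer: 1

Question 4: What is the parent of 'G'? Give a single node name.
Answer: F

Derivation:
Scan adjacency: G appears as child of F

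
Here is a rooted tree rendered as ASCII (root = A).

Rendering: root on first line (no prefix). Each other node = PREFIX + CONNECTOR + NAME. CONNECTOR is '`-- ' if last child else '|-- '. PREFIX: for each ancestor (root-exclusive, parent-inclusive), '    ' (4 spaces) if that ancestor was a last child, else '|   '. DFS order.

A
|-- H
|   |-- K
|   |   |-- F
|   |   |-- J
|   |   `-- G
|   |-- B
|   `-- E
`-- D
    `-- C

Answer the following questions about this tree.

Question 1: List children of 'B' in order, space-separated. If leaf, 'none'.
Answer: none

Derivation:
Node B's children (from adjacency): (leaf)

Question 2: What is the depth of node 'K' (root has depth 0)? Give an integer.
Answer: 2

Derivation:
Path from root to K: A -> H -> K
Depth = number of edges = 2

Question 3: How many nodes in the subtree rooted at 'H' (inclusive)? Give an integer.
Answer: 7

Derivation:
Subtree rooted at H contains: B, E, F, G, H, J, K
Count = 7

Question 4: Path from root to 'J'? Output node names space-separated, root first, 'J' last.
Walk down from root: A -> H -> K -> J

Answer: A H K J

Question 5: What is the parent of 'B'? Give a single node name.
Answer: H

Derivation:
Scan adjacency: B appears as child of H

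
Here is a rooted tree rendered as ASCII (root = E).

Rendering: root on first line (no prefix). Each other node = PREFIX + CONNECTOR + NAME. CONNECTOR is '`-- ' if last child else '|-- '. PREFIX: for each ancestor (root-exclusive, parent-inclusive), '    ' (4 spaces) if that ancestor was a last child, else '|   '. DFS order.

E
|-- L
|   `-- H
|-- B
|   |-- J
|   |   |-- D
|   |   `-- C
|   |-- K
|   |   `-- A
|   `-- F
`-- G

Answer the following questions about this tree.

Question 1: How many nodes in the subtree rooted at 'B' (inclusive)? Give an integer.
Answer: 7

Derivation:
Subtree rooted at B contains: A, B, C, D, F, J, K
Count = 7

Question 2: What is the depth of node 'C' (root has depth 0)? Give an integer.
Answer: 3

Derivation:
Path from root to C: E -> B -> J -> C
Depth = number of edges = 3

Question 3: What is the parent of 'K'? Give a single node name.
Answer: B

Derivation:
Scan adjacency: K appears as child of B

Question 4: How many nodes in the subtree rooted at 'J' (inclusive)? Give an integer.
Subtree rooted at J contains: C, D, J
Count = 3

Answer: 3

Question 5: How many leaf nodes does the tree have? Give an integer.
Leaves (nodes with no children): A, C, D, F, G, H

Answer: 6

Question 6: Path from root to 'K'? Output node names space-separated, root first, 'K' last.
Walk down from root: E -> B -> K

Answer: E B K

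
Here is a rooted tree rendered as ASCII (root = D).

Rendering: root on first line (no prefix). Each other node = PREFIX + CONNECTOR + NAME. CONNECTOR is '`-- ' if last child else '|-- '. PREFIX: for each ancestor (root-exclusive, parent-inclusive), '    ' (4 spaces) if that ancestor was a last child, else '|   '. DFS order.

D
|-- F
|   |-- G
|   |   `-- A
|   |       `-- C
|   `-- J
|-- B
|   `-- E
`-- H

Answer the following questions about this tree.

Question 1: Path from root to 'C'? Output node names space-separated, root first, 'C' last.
Walk down from root: D -> F -> G -> A -> C

Answer: D F G A C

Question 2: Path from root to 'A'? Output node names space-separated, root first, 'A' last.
Walk down from root: D -> F -> G -> A

Answer: D F G A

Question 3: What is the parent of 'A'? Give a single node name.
Answer: G

Derivation:
Scan adjacency: A appears as child of G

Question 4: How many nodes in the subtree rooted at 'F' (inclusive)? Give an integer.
Subtree rooted at F contains: A, C, F, G, J
Count = 5

Answer: 5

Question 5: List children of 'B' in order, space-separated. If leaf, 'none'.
Node B's children (from adjacency): E

Answer: E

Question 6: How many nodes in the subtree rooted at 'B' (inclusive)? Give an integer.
Answer: 2

Derivation:
Subtree rooted at B contains: B, E
Count = 2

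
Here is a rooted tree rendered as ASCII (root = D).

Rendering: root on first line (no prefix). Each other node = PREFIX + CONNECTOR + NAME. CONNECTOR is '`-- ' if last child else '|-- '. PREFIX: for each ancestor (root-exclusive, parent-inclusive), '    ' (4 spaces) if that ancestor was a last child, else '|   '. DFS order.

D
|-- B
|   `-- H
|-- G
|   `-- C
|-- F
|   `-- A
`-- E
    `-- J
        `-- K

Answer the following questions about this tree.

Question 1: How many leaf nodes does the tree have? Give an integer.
Answer: 4

Derivation:
Leaves (nodes with no children): A, C, H, K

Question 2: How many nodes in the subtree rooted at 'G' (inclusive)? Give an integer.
Subtree rooted at G contains: C, G
Count = 2

Answer: 2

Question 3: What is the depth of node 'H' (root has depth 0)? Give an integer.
Answer: 2

Derivation:
Path from root to H: D -> B -> H
Depth = number of edges = 2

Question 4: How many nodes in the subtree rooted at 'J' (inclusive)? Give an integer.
Subtree rooted at J contains: J, K
Count = 2

Answer: 2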